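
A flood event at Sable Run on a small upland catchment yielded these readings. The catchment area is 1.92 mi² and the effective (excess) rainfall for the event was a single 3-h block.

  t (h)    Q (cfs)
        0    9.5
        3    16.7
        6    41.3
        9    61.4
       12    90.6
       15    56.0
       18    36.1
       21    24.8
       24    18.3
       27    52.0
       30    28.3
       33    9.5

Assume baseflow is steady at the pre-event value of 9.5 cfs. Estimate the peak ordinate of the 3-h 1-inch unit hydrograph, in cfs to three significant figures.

U_p ≈ 101 cfs

Direct runoff: 0.0, 7.2, 31.8, 51.9, 81.1, 46.5, 26.6, 15.3, 8.8, 42.5, 18.8, 0.0 cfs; ΣQ_DR = 330.5 cfs, peak = 81.1 cfs.
Runoff depth d = ΣQ_DR·Δt / A = 330.5 × 10800 / (1.92 mi²) = 0.8002 in.
The 1-inch UH is the DRH scaled by (1 in)/d, so U_p = 81.1 × 1/0.8002 = 101 cfs.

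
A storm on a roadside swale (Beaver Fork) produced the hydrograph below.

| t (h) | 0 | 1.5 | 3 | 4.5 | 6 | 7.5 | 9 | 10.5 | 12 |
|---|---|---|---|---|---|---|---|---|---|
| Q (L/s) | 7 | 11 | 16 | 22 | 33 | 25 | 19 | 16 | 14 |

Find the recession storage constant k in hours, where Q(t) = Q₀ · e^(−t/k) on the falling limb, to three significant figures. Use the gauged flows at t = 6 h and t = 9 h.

k ≈ 5.43 h

On the falling limb, Q drops from 33 to 19 L/s between t = 6 h and t = 9 h (Δt = 3 h).
k = −Δt / ln(Q₂/Q₁) = −3 / ln(19/33) = 5.43 h.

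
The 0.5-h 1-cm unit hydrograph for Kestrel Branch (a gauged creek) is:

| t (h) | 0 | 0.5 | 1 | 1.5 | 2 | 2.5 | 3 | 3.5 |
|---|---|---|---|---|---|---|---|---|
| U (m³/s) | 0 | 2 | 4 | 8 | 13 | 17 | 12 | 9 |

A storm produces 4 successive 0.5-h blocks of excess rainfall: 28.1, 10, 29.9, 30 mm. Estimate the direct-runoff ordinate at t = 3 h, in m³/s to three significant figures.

Q ≈ 114 m³/s

By discrete convolution, Q_j = Σ (P_i / 10 mm) · U_{j−i}.
At t = 3 h (j=6): Q = (28.1/10)·12 + (10/10)·17 + (29.9/10)·13 + (30/10)·8 = 114 m³/s.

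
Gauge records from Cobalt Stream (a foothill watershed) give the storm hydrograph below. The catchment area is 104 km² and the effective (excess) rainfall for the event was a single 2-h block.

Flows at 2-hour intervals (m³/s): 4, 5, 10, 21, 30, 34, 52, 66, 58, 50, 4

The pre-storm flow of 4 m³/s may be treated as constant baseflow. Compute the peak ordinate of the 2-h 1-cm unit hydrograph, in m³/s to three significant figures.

Direct runoff: 0.0, 1.0, 6.0, 17.0, 26.0, 30.0, 48.0, 62.0, 54.0, 46.0, 0.0 m³/s; ΣQ_DR = 290.0 m³/s, peak = 62.0 m³/s.
Runoff depth d = ΣQ_DR·Δt / A = 290.0 × 7200 / (104 km²) = 20.08 mm.
The 1-cm UH is the DRH scaled by (10 mm)/d, so U_p = 62.0 × 10/20.08 = 30.9 m³/s.

U_p ≈ 30.9 m³/s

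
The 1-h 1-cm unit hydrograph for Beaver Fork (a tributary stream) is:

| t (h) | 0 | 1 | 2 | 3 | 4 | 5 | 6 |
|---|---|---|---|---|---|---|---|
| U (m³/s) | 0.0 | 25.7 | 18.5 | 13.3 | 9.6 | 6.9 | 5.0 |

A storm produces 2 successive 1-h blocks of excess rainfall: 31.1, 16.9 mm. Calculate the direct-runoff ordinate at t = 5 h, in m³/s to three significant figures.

Q ≈ 37.7 m³/s

By discrete convolution, Q_j = Σ (P_i / 10 mm) · U_{j−i}.
At t = 5 h (j=5): Q = (31.1/10)·6.9 + (16.9/10)·9.6 = 37.7 m³/s.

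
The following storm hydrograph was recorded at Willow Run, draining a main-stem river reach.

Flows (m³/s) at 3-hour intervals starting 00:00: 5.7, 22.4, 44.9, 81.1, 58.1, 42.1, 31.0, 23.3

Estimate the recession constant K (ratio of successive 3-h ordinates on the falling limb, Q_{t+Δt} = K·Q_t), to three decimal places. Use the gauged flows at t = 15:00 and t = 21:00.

K ≈ 0.744

Using the recession-limb readings at t = 15:00 and t = 21:00: Q falls from 42.1 to 23.3 m³/s over 2 intervals.
K = (Q₂/Q₁)^(1/2) = (23.3/42.1)^(1/2) = 0.744.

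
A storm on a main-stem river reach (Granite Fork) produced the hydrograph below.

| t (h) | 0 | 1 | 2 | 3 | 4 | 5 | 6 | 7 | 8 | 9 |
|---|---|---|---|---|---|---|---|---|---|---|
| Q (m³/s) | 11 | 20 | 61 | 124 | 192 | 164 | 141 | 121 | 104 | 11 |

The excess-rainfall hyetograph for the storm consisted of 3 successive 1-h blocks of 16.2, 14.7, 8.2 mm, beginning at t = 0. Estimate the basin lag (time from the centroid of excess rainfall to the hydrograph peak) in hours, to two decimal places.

t_L ≈ 2.70 h

Centroid of excess rainfall: t_c = Σ P_i·t̄_i / ΣP_i = 1.2954 h (block centres at 0.5, 1.5, 2.5 h).
Hydrograph peak occurs at t = 4 h, so basin lag t_L = 4 − 1.2954 = 2.70 h.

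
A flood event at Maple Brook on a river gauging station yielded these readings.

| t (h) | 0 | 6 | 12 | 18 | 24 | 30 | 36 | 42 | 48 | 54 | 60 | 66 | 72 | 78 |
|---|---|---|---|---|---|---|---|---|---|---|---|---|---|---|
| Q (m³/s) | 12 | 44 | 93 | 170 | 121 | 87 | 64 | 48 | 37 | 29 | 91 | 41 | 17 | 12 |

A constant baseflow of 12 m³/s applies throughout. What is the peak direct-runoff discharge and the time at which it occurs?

Subtracting baseflow gives direct-runoff ordinates: 0.0, 32.0, 81.0, 158.0, 109.0, 75.0, 52.0, 36.0, 25.0, 17.0, 79.0, 29.0, 5.0, 0.0 m³/s.
The maximum is 158.0 m³/s, occurring at the reading for t = 18 h.

Q_p = 158.0 m³/s at t = 18 h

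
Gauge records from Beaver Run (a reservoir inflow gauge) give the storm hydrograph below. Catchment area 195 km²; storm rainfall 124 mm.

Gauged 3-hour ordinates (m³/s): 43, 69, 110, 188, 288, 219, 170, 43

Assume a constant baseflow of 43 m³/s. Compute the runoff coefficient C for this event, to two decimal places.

C ≈ 0.35

ΣQ_DR = 786.0 m³/s; V = ΣQ_DR·Δt = 8.489 × 10^6 m³.
Runoff depth d = V / A = 43.53 mm.
C = d / P = 43.53 / 124 = 0.35.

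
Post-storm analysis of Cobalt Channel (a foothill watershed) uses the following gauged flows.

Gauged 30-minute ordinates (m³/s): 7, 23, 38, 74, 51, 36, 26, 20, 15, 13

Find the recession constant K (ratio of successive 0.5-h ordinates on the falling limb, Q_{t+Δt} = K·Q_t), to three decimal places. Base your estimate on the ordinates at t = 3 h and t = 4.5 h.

K ≈ 0.794

Using the recession-limb readings at t = 3 h and t = 4.5 h: Q falls from 26 to 13 m³/s over 3 intervals.
K = (Q₂/Q₁)^(1/3) = (13/26)^(1/3) = 0.794.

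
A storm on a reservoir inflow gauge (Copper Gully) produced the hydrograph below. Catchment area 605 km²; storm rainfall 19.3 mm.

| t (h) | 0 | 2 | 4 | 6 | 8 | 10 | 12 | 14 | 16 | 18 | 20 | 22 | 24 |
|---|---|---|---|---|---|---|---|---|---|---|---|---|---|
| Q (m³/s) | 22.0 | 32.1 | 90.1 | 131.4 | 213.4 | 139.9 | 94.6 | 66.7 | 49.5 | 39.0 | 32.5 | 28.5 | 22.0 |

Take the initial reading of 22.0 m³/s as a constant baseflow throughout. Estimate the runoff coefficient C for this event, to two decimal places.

ΣQ_DR = 675.7 m³/s; V = ΣQ_DR·Δt = 4.865 × 10^6 m³.
Runoff depth d = V / A = 8.041 mm.
C = d / P = 8.041 / 19.3 = 0.42.

C ≈ 0.42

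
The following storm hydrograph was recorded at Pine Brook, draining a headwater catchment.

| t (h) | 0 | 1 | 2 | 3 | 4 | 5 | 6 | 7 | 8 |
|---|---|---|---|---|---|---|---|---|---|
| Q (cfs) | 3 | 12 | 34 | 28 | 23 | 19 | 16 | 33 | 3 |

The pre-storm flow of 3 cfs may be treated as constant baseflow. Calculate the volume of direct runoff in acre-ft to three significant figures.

Direct-runoff ordinates (Q − Q_b): 0.0, 9.0, 31.0, 25.0, 20.0, 16.0, 13.0, 30.0, 0.0 cfs.
ΣQ_DR = 144.0 cfs.
With Δt = 1 h = 3600 s, V = ΣQ_DR · Δt = 144.0 × 3600 = 5.18 × 10^5 ft³ = 11.9 acre-ft.

V ≈ 11.9 acre-ft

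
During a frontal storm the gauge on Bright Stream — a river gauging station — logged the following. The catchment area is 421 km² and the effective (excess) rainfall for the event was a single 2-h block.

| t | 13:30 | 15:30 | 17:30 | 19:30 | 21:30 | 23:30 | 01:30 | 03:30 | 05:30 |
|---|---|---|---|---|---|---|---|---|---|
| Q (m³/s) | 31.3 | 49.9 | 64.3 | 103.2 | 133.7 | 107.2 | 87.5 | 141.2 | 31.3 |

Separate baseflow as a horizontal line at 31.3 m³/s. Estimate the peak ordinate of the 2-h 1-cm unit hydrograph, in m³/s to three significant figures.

Direct runoff: 0.0, 18.6, 33.0, 71.9, 102.4, 75.9, 56.2, 109.9, 0.0 m³/s; ΣQ_DR = 467.9 m³/s, peak = 109.9 m³/s.
Runoff depth d = ΣQ_DR·Δt / A = 467.9 × 7200 / (421 km²) = 8.002 mm.
The 1-cm UH is the DRH scaled by (10 mm)/d, so U_p = 109.9 × 10/8.002 = 137 m³/s.

U_p ≈ 137 m³/s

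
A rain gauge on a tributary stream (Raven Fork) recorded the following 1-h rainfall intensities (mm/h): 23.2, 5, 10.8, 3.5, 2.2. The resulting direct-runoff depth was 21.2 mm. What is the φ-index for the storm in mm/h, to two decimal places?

Only the 2 blocks with intensity above φ contribute runoff: 23.2, 10.8 mm/h.
Σ(I−φ)·Δt = d  ⇒  (23.2+10.8 − 2φ)·1 = 21.2
φ = (34.00 − 21.2/1) / 2 = 6.40 mm/h.

φ ≈ 6.40 mm/h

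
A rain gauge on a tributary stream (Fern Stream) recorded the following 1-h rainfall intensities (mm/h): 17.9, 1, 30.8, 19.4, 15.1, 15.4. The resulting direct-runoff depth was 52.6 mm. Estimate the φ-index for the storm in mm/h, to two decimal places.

Only the 5 blocks with intensity above φ contribute runoff: 17.9, 30.8, 19.4, 15.1, 15.4 mm/h.
Σ(I−φ)·Δt = d  ⇒  (17.9+30.8+19.4+15.1+15.4 − 5φ)·1 = 52.6
φ = (98.60 − 52.6/1) / 5 = 9.20 mm/h.

φ ≈ 9.20 mm/h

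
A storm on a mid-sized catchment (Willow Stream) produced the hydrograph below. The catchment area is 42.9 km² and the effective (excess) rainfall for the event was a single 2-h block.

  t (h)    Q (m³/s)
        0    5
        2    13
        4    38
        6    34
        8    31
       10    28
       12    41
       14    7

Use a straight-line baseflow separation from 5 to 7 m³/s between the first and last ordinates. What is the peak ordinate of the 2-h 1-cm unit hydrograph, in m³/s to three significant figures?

Direct runoff: 0.00, 7.71, 32.43, 28.14, 24.86, 21.57, 34.29, 0.00 m³/s; ΣQ_DR = 149.0 m³/s, peak = 34.29 m³/s.
Runoff depth d = ΣQ_DR·Δt / A = 149.0 × 7200 / (42.9 km²) = 25.01 mm.
The 1-cm UH is the DRH scaled by (10 mm)/d, so U_p = 34.29 × 10/25.01 = 13.7 m³/s.

U_p ≈ 13.7 m³/s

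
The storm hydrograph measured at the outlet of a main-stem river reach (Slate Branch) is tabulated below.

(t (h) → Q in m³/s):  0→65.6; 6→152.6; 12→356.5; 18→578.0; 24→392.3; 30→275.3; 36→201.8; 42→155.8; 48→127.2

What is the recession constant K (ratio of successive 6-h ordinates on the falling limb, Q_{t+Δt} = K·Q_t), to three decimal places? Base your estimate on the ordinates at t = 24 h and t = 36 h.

K ≈ 0.717

Using the recession-limb readings at t = 24 h and t = 36 h: Q falls from 392.3 to 201.8 m³/s over 2 intervals.
K = (Q₂/Q₁)^(1/2) = (201.8/392.3)^(1/2) = 0.717.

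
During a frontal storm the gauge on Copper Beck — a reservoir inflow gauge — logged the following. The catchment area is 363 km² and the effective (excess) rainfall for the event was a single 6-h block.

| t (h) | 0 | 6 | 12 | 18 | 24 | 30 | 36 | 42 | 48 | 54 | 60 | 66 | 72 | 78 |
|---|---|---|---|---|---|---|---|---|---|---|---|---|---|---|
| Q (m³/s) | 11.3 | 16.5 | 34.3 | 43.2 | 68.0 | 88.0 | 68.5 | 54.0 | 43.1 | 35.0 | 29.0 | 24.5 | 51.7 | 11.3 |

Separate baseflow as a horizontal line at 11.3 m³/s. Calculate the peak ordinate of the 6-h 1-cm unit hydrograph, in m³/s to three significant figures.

Direct runoff: 0.0, 5.2, 23.0, 31.9, 56.7, 76.7, 57.2, 42.7, 31.8, 23.7, 17.7, 13.2, 40.4, 0.0 m³/s; ΣQ_DR = 420.2 m³/s, peak = 76.7 m³/s.
Runoff depth d = ΣQ_DR·Δt / A = 420.2 × 21600 / (363 km²) = 25.00 mm.
The 1-cm UH is the DRH scaled by (10 mm)/d, so U_p = 76.7 × 10/25.00 = 30.7 m³/s.

U_p ≈ 30.7 m³/s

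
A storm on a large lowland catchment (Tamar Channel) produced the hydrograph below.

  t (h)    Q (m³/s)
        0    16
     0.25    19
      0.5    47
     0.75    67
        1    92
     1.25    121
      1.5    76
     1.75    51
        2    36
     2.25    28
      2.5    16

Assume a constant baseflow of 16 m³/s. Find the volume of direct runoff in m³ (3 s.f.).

Direct-runoff ordinates (Q − Q_b): 0.0, 3.0, 31.0, 51.0, 76.0, 105.0, 60.0, 35.0, 20.0, 12.0, 0.0 m³/s.
ΣQ_DR = 393.0 m³/s.
With Δt = 0.25 h = 900 s, V = ΣQ_DR · Δt = 393.0 × 900 = 3.54 × 10^5 m³.

V ≈ 3.54 × 10^5 m³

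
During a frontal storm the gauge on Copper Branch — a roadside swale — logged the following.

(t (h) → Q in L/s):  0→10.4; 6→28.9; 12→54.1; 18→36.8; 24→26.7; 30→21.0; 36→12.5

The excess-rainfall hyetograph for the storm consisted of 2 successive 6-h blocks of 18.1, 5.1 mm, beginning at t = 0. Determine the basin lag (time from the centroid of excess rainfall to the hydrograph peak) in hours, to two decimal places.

Centroid of excess rainfall: t_c = Σ P_i·t̄_i / ΣP_i = 4.3190 h (block centres at 3, 9 h).
Hydrograph peak occurs at t = 12 h, so basin lag t_L = 12 − 4.3190 = 7.68 h.

t_L ≈ 7.68 h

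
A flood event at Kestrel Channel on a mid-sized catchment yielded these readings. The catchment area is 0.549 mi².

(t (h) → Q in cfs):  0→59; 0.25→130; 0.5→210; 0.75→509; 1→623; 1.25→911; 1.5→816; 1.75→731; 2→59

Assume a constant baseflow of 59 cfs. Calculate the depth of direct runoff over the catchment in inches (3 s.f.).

Direct runoff: 0.0, 71.0, 151.0, 450.0, 564.0, 852.0, 757.0, 672.0, 0.0 cfs; ΣQ_DR = 3517 cfs.
V = ΣQ_DR · Δt = 3517 × 900 s = 3.165 × 10^6 ft³.
Over A = 0.549 mi², depth = V / A = 2.48 in.

d ≈ 2.48 in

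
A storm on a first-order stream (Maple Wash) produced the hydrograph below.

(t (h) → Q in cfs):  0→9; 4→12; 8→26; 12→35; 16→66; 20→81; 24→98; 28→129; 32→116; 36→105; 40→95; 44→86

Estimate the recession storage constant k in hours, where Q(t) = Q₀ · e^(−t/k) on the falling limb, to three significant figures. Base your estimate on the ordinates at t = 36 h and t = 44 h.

On the falling limb, Q drops from 105 to 86 cfs between t = 36 h and t = 44 h (Δt = 8 h).
k = −Δt / ln(Q₂/Q₁) = −8 / ln(86/105) = 40.1 h.

k ≈ 40.1 h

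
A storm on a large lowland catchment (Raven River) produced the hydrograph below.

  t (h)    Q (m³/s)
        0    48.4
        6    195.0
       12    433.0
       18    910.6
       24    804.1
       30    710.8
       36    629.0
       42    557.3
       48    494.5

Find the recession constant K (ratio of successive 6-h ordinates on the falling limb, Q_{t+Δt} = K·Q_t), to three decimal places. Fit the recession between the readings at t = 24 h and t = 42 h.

K ≈ 0.885

Using the recession-limb readings at t = 24 h and t = 42 h: Q falls from 804.1 to 557.3 m³/s over 3 intervals.
K = (Q₂/Q₁)^(1/3) = (557.3/804.1)^(1/3) = 0.885.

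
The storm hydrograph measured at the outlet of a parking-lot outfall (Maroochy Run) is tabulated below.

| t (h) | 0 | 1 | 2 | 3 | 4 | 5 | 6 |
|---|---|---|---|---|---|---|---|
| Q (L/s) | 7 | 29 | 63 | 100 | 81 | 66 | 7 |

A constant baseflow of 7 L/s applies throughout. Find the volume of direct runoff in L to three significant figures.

Direct-runoff ordinates (Q − Q_b): 0.0, 22.0, 56.0, 93.0, 74.0, 59.0, 0.0 L/s.
ΣQ_DR = 304.0 L/s.
With Δt = 1 h = 3600 s, V = ΣQ_DR · Δt = 304.0 × 3600 = 1.09 × 10^6 L.

V ≈ 1.09 × 10^6 L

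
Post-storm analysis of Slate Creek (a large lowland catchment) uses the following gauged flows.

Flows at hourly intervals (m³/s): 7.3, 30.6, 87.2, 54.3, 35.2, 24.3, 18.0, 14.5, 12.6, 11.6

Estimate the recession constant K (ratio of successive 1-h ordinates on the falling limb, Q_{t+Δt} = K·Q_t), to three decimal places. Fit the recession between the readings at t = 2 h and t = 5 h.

K ≈ 0.653

Using the recession-limb readings at t = 2 h and t = 5 h: Q falls from 87.2 to 24.3 m³/s over 3 intervals.
K = (Q₂/Q₁)^(1/3) = (24.3/87.2)^(1/3) = 0.653.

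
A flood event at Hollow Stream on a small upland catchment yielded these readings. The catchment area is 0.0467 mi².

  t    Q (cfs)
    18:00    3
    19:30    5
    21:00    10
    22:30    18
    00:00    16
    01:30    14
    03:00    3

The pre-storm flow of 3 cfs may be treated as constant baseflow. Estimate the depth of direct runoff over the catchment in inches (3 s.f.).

d ≈ 2.39 in

Direct runoff: 0.0, 2.0, 7.0, 15.0, 13.0, 11.0, 0.0 cfs; ΣQ_DR = 48.00 cfs.
V = ΣQ_DR · Δt = 48.00 × 5400 s = 2.592 × 10^5 ft³.
Over A = 0.0467 mi², depth = V / A = 2.39 in.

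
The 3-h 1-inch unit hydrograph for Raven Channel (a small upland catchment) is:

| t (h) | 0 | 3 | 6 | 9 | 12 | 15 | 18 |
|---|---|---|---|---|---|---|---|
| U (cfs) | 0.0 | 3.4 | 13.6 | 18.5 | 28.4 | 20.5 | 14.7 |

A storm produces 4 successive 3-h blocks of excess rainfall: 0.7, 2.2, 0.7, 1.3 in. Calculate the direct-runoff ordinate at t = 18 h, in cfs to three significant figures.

By discrete convolution, Q_j = Σ (P_i / 1 in) · U_{j−i}.
At t = 18 h (j=6): Q = (0.7/1)·14.7 + (2.2/1)·20.5 + (0.7/1)·28.4 + (1.3/1)·18.5 = 99.3 cfs.

Q ≈ 99.3 cfs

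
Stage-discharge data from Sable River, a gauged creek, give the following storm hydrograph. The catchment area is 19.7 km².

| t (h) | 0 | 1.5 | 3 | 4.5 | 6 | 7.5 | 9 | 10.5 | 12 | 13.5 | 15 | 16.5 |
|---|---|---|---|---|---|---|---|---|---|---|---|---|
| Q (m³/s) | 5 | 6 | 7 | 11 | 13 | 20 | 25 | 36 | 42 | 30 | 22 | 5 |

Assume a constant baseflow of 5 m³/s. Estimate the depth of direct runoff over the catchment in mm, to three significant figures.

d ≈ 44.4 mm

Direct runoff: 0.0, 1.0, 2.0, 6.0, 8.0, 15.0, 20.0, 31.0, 37.0, 25.0, 17.0, 0.0 m³/s; ΣQ_DR = 162.0 m³/s.
V = ΣQ_DR · Δt = 162.0 × 5400 s = 8.748 × 10^5 m³.
Over A = 19.7 km², depth = V / A = 44.4 mm.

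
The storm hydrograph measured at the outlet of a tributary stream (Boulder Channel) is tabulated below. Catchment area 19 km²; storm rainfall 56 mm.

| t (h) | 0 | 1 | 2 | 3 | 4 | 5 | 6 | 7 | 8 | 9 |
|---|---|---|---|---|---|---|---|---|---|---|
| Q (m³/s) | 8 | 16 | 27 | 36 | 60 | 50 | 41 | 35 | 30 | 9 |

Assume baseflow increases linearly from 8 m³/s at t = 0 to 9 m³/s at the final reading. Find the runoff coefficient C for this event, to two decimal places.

ΣQ_DR = 227.0 m³/s; V = ΣQ_DR·Δt = 8.172 × 10^5 m³.
Runoff depth d = V / A = 43.01 mm.
C = d / P = 43.01 / 56 = 0.77.

C ≈ 0.77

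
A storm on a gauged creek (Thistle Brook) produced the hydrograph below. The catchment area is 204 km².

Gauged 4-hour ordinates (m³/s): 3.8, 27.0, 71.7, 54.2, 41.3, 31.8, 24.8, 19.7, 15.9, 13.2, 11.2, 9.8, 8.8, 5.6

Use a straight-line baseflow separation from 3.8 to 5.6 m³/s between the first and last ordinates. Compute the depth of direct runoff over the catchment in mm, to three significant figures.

Direct runoff: 0.00, 23.06, 67.62, 49.98, 36.95, 27.31, 20.17, 14.93, 10.99, 8.15, 6.02, 4.48, 3.34, 0.00 m³/s; ΣQ_DR = 273.0 m³/s.
V = ΣQ_DR · Δt = 273.0 × 14400 s = 3.931 × 10^6 m³.
Over A = 204 km², depth = V / A = 19.3 mm.

d ≈ 19.3 mm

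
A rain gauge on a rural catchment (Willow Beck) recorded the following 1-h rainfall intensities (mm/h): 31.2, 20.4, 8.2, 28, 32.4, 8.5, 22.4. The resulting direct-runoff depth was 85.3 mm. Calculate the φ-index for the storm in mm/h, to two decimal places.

φ ≈ 9.82 mm/h

Only the 5 blocks with intensity above φ contribute runoff: 31.2, 20.4, 28, 32.4, 22.4 mm/h.
Σ(I−φ)·Δt = d  ⇒  (31.2+20.4+28+32.4+22.4 − 5φ)·1 = 85.3
φ = (134.4 − 85.3/1) / 5 = 9.82 mm/h.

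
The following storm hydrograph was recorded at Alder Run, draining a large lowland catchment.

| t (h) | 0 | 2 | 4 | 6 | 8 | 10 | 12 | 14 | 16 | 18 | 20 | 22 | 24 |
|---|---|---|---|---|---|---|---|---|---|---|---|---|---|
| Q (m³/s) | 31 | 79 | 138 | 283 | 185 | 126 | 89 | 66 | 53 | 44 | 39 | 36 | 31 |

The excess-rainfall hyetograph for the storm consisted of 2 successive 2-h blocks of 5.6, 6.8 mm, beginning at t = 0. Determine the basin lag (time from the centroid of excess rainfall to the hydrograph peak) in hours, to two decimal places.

Centroid of excess rainfall: t_c = Σ P_i·t̄_i / ΣP_i = 2.0968 h (block centres at 1, 3 h).
Hydrograph peak occurs at t = 6 h, so basin lag t_L = 6 − 2.0968 = 3.90 h.

t_L ≈ 3.90 h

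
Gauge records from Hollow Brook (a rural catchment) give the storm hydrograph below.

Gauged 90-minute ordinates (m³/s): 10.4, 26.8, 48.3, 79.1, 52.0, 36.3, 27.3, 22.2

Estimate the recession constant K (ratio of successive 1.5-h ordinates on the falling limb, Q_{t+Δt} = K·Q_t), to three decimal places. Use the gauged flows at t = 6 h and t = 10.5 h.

K ≈ 0.753

Using the recession-limb readings at t = 6 h and t = 10.5 h: Q falls from 52.0 to 22.2 m³/s over 3 intervals.
K = (Q₂/Q₁)^(1/3) = (22.2/52.0)^(1/3) = 0.753.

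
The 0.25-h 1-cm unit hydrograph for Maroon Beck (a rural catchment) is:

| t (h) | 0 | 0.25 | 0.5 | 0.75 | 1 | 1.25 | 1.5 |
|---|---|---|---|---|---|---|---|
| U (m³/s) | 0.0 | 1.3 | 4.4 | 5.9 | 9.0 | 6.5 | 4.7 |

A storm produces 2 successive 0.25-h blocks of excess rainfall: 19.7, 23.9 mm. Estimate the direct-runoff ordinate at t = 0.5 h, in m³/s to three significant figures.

By discrete convolution, Q_j = Σ (P_i / 10 mm) · U_{j−i}.
At t = 0.5 h (j=2): Q = (19.7/10)·4.4 + (23.9/10)·1.3 = 11.8 m³/s.

Q ≈ 11.8 m³/s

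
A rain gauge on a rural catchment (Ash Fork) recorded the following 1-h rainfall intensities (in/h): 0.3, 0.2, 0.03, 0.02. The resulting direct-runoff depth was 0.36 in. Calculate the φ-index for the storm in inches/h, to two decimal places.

Only the 2 blocks with intensity above φ contribute runoff: 0.3, 0.2 in/h.
Σ(I−φ)·Δt = d  ⇒  (0.3+0.2 − 2φ)·1 = 0.36
φ = (0.5000 − 0.36/1) / 2 = 0.07 in/h.

φ ≈ 0.07 in/h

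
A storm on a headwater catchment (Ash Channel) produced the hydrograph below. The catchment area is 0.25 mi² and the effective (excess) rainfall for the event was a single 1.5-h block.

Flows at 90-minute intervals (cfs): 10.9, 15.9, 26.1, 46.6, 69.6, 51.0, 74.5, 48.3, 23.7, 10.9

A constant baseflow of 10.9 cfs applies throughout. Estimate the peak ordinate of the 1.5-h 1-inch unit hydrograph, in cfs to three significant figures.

Direct runoff: 0.0, 5.0, 15.2, 35.7, 58.7, 40.1, 63.6, 37.4, 12.8, 0.0 cfs; ΣQ_DR = 268.5 cfs, peak = 63.6 cfs.
Runoff depth d = ΣQ_DR·Δt / A = 268.5 × 5400 / (0.25 mi²) = 2.496 in.
The 1-inch UH is the DRH scaled by (1 in)/d, so U_p = 63.6 × 1/2.496 = 25.5 cfs.

U_p ≈ 25.5 cfs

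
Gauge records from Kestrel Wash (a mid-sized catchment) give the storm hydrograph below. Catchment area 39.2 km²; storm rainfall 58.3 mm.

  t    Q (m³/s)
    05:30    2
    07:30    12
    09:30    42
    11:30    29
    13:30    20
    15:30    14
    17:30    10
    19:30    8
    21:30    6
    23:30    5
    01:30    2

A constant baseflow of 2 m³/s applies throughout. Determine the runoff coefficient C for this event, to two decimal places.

ΣQ_DR = 128.0 m³/s; V = ΣQ_DR·Δt = 9.216 × 10^5 m³.
Runoff depth d = V / A = 23.51 mm.
C = d / P = 23.51 / 58.3 = 0.40.

C ≈ 0.40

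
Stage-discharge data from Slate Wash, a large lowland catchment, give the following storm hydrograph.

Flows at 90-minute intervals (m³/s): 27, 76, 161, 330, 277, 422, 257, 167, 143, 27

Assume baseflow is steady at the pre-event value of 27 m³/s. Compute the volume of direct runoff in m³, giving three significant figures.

Direct-runoff ordinates (Q − Q_b): 0.0, 49.0, 134.0, 303.0, 250.0, 395.0, 230.0, 140.0, 116.0, 0.0 m³/s.
ΣQ_DR = 1617 m³/s.
With Δt = 1.5 h = 5400 s, V = ΣQ_DR · Δt = 1617 × 5400 = 8.73 × 10^6 m³.

V ≈ 8.73 × 10^6 m³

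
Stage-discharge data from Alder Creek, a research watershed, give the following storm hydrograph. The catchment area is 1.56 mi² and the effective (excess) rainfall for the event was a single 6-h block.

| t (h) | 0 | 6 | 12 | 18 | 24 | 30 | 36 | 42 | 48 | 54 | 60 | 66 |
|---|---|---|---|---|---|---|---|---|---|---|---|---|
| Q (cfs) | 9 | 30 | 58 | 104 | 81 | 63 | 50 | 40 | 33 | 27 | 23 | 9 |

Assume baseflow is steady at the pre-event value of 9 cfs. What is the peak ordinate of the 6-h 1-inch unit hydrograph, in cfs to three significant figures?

U_p ≈ 38.0 cfs

Direct runoff: 0.0, 21.0, 49.0, 95.0, 72.0, 54.0, 41.0, 31.0, 24.0, 18.0, 14.0, 0.0 cfs; ΣQ_DR = 419.0 cfs, peak = 95.0 cfs.
Runoff depth d = ΣQ_DR·Δt / A = 419.0 × 21600 / (1.56 mi²) = 2.497 in.
The 1-inch UH is the DRH scaled by (1 in)/d, so U_p = 95.0 × 1/2.497 = 38.0 cfs.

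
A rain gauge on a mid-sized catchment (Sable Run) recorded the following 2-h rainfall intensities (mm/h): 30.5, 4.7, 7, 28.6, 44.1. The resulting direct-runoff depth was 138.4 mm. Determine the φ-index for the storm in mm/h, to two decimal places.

φ ≈ 11.33 mm/h

Only the 3 blocks with intensity above φ contribute runoff: 30.5, 28.6, 44.1 mm/h.
Σ(I−φ)·Δt = d  ⇒  (30.5+28.6+44.1 − 3φ)·2 = 138.4
φ = (103.2 − 138.4/2) / 3 = 11.33 mm/h.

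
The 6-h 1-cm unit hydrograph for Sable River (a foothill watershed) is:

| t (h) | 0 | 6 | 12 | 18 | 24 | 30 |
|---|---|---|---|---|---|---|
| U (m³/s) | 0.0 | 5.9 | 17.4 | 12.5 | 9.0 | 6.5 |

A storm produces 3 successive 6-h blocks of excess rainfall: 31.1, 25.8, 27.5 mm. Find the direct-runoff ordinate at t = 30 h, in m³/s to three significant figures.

By discrete convolution, Q_j = Σ (P_i / 10 mm) · U_{j−i}.
At t = 30 h (j=5): Q = (31.1/10)·6.5 + (25.8/10)·9.0 + (27.5/10)·12.5 = 77.8 m³/s.

Q ≈ 77.8 m³/s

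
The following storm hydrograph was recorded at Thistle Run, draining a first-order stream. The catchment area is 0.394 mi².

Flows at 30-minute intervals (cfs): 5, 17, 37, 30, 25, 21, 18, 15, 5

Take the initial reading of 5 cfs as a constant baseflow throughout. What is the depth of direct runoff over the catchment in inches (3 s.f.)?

Direct runoff: 0.0, 12.0, 32.0, 25.0, 20.0, 16.0, 13.0, 10.0, 0.0 cfs; ΣQ_DR = 128.0 cfs.
V = ΣQ_DR · Δt = 128.0 × 1800 s = 2.304 × 10^5 ft³.
Over A = 0.394 mi², depth = V / A = 0.252 in.

d ≈ 0.252 in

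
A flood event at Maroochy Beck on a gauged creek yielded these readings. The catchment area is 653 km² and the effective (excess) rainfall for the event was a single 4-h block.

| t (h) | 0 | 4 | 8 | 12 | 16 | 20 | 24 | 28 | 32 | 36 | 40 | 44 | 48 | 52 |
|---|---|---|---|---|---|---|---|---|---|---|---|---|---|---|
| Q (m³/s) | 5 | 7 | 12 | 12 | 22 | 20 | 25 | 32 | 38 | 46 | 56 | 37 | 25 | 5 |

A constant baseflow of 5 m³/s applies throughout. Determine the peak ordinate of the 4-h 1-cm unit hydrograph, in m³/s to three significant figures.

U_p ≈ 85.0 m³/s

Direct runoff: 0.0, 2.0, 7.0, 7.0, 17.0, 15.0, 20.0, 27.0, 33.0, 41.0, 51.0, 32.0, 20.0, 0.0 m³/s; ΣQ_DR = 272.0 m³/s, peak = 51.0 m³/s.
Runoff depth d = ΣQ_DR·Δt / A = 272.0 × 14400 / (653 km²) = 5.998 mm.
The 1-cm UH is the DRH scaled by (10 mm)/d, so U_p = 51.0 × 10/5.998 = 85.0 m³/s.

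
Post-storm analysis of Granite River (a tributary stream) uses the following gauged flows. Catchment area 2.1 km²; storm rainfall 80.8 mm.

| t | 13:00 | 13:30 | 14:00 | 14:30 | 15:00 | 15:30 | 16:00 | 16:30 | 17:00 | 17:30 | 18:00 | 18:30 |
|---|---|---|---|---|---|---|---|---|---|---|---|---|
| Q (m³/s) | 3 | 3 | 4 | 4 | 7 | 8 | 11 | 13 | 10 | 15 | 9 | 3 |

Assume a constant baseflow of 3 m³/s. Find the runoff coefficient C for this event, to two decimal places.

ΣQ_DR = 54.00 m³/s; V = ΣQ_DR·Δt = 97200 m³.
Runoff depth d = V / A = 46.29 mm.
C = d / P = 46.29 / 80.8 = 0.57.

C ≈ 0.57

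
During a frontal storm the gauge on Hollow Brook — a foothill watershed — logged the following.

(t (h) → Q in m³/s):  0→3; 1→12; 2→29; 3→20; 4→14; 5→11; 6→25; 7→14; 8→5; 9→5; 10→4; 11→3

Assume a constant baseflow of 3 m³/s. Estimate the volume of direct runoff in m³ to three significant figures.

Direct-runoff ordinates (Q − Q_b): 0.0, 9.0, 26.0, 17.0, 11.0, 8.0, 22.0, 11.0, 2.0, 2.0, 1.0, 0.0 m³/s.
ΣQ_DR = 109.0 m³/s.
With Δt = 1 h = 3600 s, V = ΣQ_DR · Δt = 109.0 × 3600 = 3.92 × 10^5 m³.

V ≈ 3.92 × 10^5 m³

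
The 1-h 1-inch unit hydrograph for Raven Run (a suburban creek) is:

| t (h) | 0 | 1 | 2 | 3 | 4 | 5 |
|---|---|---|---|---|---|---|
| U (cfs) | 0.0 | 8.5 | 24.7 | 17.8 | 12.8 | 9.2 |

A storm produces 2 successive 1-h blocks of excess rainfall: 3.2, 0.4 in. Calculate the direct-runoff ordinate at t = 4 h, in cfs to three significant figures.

By discrete convolution, Q_j = Σ (P_i / 1 in) · U_{j−i}.
At t = 4 h (j=4): Q = (3.2/1)·12.8 + (0.4/1)·17.8 = 48.1 cfs.

Q ≈ 48.1 cfs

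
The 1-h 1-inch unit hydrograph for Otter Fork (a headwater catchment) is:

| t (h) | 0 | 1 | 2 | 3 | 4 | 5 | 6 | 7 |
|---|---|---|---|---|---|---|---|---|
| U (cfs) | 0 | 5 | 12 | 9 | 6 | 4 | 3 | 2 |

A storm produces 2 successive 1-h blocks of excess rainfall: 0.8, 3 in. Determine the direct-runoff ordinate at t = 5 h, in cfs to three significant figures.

Q ≈ 21.2 cfs

By discrete convolution, Q_j = Σ (P_i / 1 in) · U_{j−i}.
At t = 5 h (j=5): Q = (0.8/1)·4 + (3/1)·6 = 21.2 cfs.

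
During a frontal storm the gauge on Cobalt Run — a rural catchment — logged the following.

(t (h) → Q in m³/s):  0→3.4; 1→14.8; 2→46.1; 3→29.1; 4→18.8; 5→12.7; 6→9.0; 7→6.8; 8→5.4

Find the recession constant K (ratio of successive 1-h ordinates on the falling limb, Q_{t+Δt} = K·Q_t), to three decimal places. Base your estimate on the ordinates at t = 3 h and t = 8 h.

Using the recession-limb readings at t = 3 h and t = 8 h: Q falls from 29.1 to 5.4 m³/s over 5 intervals.
K = (Q₂/Q₁)^(1/5) = (5.4/29.1)^(1/5) = 0.714.

K ≈ 0.714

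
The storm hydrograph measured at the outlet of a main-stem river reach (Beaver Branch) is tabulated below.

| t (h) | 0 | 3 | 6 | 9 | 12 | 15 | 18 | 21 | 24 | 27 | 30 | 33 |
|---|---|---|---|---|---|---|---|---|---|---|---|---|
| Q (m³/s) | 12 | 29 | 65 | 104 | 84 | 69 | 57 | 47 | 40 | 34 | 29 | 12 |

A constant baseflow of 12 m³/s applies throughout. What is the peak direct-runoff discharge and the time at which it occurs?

Q_p = 92.0 m³/s at t = 9 h

Subtracting baseflow gives direct-runoff ordinates: 0.0, 17.0, 53.0, 92.0, 72.0, 57.0, 45.0, 35.0, 28.0, 22.0, 17.0, 0.0 m³/s.
The maximum is 92.0 m³/s, occurring at the reading for t = 9 h.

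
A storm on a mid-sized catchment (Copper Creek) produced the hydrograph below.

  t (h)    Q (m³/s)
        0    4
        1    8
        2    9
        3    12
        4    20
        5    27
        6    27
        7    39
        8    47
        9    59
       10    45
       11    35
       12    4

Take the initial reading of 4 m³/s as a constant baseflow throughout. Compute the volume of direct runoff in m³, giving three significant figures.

Direct-runoff ordinates (Q − Q_b): 0.0, 4.0, 5.0, 8.0, 16.0, 23.0, 23.0, 35.0, 43.0, 55.0, 41.0, 31.0, 0.0 m³/s.
ΣQ_DR = 284.0 m³/s.
With Δt = 1 h = 3600 s, V = ΣQ_DR · Δt = 284.0 × 3600 = 1.02 × 10^6 m³.

V ≈ 1.02 × 10^6 m³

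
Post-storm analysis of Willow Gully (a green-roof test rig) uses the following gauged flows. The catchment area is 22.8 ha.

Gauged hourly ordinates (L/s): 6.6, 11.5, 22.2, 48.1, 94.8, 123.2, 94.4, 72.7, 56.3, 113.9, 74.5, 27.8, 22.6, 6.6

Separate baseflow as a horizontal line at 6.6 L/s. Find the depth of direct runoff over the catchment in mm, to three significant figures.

d ≈ 10.8 mm

Direct runoff: 0.0, 4.9, 15.6, 41.5, 88.2, 116.6, 87.8, 66.1, 49.7, 107.3, 67.9, 21.2, 16.0, 0.0 L/s; ΣQ_DR = 682.8 L/s.
V = ΣQ_DR · Δt = 682.8 × 3600 s = 2.458 × 10^6 L.
Over A = 22.8 ha, depth = V / A = 10.8 mm.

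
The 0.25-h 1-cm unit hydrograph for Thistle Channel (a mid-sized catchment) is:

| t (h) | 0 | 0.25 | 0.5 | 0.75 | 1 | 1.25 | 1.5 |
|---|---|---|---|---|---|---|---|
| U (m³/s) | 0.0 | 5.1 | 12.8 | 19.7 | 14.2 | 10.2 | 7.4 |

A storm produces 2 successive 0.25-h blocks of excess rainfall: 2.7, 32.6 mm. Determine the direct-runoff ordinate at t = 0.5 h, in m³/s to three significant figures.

Q ≈ 20.1 m³/s

By discrete convolution, Q_j = Σ (P_i / 10 mm) · U_{j−i}.
At t = 0.5 h (j=2): Q = (2.7/10)·12.8 + (32.6/10)·5.1 = 20.1 m³/s.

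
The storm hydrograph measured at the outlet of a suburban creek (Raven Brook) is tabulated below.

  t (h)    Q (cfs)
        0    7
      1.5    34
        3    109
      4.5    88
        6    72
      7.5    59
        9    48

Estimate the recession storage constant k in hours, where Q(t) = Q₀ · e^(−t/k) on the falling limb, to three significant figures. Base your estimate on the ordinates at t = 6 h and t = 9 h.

On the falling limb, Q drops from 72 to 48 cfs between t = 6 h and t = 9 h (Δt = 3 h).
k = −Δt / ln(Q₂/Q₁) = −3 / ln(48/72) = 7.40 h.

k ≈ 7.40 h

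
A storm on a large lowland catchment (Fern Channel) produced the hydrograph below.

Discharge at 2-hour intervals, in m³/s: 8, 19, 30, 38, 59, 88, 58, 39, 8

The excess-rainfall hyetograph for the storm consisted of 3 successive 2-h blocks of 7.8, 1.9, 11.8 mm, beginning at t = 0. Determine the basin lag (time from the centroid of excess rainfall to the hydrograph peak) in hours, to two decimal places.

t_L ≈ 6.63 h

Centroid of excess rainfall: t_c = Σ P_i·t̄_i / ΣP_i = 3.3721 h (block centres at 1, 3, 5 h).
Hydrograph peak occurs at t = 10 h, so basin lag t_L = 10 − 3.3721 = 6.63 h.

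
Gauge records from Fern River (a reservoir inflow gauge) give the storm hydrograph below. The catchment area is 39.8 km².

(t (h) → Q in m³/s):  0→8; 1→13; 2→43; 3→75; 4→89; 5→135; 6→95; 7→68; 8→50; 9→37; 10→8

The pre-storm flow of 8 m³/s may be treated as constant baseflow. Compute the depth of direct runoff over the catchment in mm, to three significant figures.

Direct runoff: 0.0, 5.0, 35.0, 67.0, 81.0, 127.0, 87.0, 60.0, 42.0, 29.0, 0.0 m³/s; ΣQ_DR = 533.0 m³/s.
V = ΣQ_DR · Δt = 533.0 × 3600 s = 1.919 × 10^6 m³.
Over A = 39.8 km², depth = V / A = 48.2 mm.

d ≈ 48.2 mm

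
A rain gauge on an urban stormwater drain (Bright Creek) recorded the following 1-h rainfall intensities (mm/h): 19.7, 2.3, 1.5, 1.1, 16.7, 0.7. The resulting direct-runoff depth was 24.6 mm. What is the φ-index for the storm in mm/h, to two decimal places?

φ ≈ 5.90 mm/h

Only the 2 blocks with intensity above φ contribute runoff: 19.7, 16.7 mm/h.
Σ(I−φ)·Δt = d  ⇒  (19.7+16.7 − 2φ)·1 = 24.6
φ = (36.40 − 24.6/1) / 2 = 5.90 mm/h.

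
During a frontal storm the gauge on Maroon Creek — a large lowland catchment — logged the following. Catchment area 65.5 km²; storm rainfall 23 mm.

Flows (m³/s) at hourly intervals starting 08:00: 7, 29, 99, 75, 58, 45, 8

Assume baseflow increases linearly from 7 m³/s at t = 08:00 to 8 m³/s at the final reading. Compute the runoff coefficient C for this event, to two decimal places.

C ≈ 0.64

ΣQ_DR = 268.5 m³/s; V = ΣQ_DR·Δt = 9.666 × 10^5 m³.
Runoff depth d = V / A = 14.76 mm.
C = d / P = 14.76 / 23 = 0.64.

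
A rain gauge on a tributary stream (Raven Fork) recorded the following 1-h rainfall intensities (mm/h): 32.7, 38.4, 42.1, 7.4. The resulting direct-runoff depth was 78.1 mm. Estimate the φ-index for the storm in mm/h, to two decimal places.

Only the 3 blocks with intensity above φ contribute runoff: 32.7, 38.4, 42.1 mm/h.
Σ(I−φ)·Δt = d  ⇒  (32.7+38.4+42.1 − 3φ)·1 = 78.1
φ = (113.2 − 78.1/1) / 3 = 11.70 mm/h.

φ ≈ 11.70 mm/h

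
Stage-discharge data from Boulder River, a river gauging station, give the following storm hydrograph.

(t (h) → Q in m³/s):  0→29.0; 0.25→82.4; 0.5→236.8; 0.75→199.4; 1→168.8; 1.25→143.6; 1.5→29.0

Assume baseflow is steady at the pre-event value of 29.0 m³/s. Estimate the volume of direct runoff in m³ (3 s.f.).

Direct-runoff ordinates (Q − Q_b): 0.0, 53.4, 207.8, 170.4, 139.8, 114.6, 0.0 m³/s.
ΣQ_DR = 686.0 m³/s.
With Δt = 0.25 h = 900 s, V = ΣQ_DR · Δt = 686.0 × 900 = 6.17 × 10^5 m³.

V ≈ 6.17 × 10^5 m³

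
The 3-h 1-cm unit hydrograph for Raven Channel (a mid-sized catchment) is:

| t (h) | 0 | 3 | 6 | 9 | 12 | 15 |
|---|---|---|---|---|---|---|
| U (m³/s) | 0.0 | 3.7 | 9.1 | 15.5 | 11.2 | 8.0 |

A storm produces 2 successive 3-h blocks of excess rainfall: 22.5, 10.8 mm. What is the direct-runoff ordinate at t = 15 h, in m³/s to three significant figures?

By discrete convolution, Q_j = Σ (P_i / 10 mm) · U_{j−i}.
At t = 15 h (j=5): Q = (22.5/10)·8.0 + (10.8/10)·11.2 = 30.1 m³/s.

Q ≈ 30.1 m³/s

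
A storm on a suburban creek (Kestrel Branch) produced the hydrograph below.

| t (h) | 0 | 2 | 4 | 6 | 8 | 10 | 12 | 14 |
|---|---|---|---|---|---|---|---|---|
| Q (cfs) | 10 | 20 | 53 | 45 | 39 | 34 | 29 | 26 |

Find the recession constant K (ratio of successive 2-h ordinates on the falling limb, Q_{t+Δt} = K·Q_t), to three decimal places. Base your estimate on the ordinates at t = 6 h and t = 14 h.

Using the recession-limb readings at t = 6 h and t = 14 h: Q falls from 45 to 26 cfs over 4 intervals.
K = (Q₂/Q₁)^(1/4) = (26/45)^(1/4) = 0.872.

K ≈ 0.872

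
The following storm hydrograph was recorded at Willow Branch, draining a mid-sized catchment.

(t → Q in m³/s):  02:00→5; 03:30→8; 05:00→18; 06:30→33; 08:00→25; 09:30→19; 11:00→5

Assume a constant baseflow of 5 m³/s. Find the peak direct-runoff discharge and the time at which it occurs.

Subtracting baseflow gives direct-runoff ordinates: 0.0, 3.0, 13.0, 28.0, 20.0, 14.0, 0.0 m³/s.
The maximum is 28.0 m³/s, occurring at the reading for t = 06:30.

Q_p = 28.0 m³/s at t = 06:30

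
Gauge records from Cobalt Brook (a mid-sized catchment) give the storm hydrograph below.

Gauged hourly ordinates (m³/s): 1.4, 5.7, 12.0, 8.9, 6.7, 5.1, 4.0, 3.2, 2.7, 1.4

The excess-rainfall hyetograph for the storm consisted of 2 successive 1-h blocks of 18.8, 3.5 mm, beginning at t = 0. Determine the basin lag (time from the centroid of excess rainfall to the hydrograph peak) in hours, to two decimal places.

Centroid of excess rainfall: t_c = Σ P_i·t̄_i / ΣP_i = 0.6570 h (block centres at 0.5, 1.5 h).
Hydrograph peak occurs at t = 2 h, so basin lag t_L = 2 − 0.6570 = 1.34 h.

t_L ≈ 1.34 h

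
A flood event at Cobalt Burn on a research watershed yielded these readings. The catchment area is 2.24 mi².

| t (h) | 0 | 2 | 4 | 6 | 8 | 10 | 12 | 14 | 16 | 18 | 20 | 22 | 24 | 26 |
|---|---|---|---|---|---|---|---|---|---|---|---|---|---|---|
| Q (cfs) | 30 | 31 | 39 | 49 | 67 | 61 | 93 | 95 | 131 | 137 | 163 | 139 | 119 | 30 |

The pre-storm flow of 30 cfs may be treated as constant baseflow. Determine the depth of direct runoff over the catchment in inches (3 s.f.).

Direct runoff: 0.0, 1.0, 9.0, 19.0, 37.0, 31.0, 63.0, 65.0, 101.0, 107.0, 133.0, 109.0, 89.0, 0.0 cfs; ΣQ_DR = 764.0 cfs.
V = ΣQ_DR · Δt = 764.0 × 7200 s = 5.501 × 10^6 ft³.
Over A = 2.24 mi², depth = V / A = 1.06 in.

d ≈ 1.06 in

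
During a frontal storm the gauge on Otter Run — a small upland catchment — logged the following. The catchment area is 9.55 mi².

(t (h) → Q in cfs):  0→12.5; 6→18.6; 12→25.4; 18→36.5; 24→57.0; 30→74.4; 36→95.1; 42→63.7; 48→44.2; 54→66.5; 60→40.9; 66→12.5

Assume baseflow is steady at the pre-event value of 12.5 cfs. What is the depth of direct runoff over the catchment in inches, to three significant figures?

Direct runoff: 0.0, 6.1, 12.9, 24.0, 44.5, 61.9, 82.6, 51.2, 31.7, 54.0, 28.4, 0.0 cfs; ΣQ_DR = 397.3 cfs.
V = ΣQ_DR · Δt = 397.3 × 21600 s = 8.582 × 10^6 ft³.
Over A = 9.55 mi², depth = V / A = 0.387 in.

d ≈ 0.387 in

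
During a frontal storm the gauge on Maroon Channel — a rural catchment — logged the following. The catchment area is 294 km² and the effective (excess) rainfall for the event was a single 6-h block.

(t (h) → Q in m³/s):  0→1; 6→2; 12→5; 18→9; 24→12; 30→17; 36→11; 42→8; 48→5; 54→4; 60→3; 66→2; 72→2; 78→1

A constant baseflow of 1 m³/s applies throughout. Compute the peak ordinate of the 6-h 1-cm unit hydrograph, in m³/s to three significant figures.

U_p ≈ 32.0 m³/s

Direct runoff: 0.0, 1.0, 4.0, 8.0, 11.0, 16.0, 10.0, 7.0, 4.0, 3.0, 2.0, 1.0, 1.0, 0.0 m³/s; ΣQ_DR = 68.00 m³/s, peak = 16.0 m³/s.
Runoff depth d = ΣQ_DR·Δt / A = 68.00 × 21600 / (294 km²) = 4.996 mm.
The 1-cm UH is the DRH scaled by (10 mm)/d, so U_p = 16.0 × 10/4.996 = 32.0 m³/s.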